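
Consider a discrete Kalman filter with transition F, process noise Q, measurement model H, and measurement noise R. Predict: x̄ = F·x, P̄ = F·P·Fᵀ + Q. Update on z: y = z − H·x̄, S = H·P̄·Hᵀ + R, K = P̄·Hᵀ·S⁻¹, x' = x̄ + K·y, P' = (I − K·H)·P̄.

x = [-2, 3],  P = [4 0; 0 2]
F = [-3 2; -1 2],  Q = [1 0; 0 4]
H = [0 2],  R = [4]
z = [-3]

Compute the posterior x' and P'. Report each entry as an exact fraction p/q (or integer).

x̄ = F·x = [12, 8]
P̄ = F·P·Fᵀ + Q = [45 20; 20 16]
y = z − H·x̄ = [-19]
S = H·P̄·Hᵀ + R = [68]
K = P̄·Hᵀ·S⁻¹ = [10/17; 8/17]
x' = x̄ + K·y = [14/17, -16/17]
P' = (I − K·H)·P̄ = [365/17 20/17; 20/17 16/17]

x' = [14/17, -16/17]
P' = [365/17 20/17; 20/17 16/17]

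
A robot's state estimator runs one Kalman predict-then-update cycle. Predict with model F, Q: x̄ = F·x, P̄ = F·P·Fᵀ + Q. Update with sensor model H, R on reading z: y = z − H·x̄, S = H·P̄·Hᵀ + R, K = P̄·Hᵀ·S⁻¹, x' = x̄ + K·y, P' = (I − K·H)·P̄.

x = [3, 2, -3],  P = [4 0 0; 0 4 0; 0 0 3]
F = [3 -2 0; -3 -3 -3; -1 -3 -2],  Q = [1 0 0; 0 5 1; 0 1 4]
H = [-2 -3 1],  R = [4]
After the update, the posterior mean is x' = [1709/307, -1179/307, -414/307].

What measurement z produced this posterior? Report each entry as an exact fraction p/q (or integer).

x̄ = F·x = [5, -6, -3]
P̄ = F·P·Fᵀ + Q = [53 -12 12; -12 104 67; 12 67 56]
S = H·P̄·Hᵀ + R = [614]
K = P̄·Hᵀ·S⁻¹ = [-29/307; -221/614; -169/614]
x' − x̄ = [174/307, 663/307, 507/307] = K·y
y = (KᵀK)⁻¹·Kᵀ·(x' − x̄) = [-6]
z = y + H·x̄ = [-6] + [5] = [-1]

z = [-1]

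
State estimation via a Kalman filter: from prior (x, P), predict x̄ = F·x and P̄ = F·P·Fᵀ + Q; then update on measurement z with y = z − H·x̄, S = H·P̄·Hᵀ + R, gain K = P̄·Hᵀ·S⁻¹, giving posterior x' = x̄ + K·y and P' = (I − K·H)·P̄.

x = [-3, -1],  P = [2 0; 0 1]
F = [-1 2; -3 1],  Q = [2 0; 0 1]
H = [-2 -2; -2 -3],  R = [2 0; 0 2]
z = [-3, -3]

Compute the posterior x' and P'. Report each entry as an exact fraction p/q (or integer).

x' = [-313/339, 650/339]
P' = [632/339 -472/339; -472/339 404/339]

x̄ = F·x = [1, 8]
P̄ = F·P·Fᵀ + Q = [8 8; 8 20]
y = z − H·x̄ = [15, 23]
S = H·P̄·Hᵀ + R = [178 232; 232 310]
K = P̄·Hᵀ·S⁻¹ = [-160/339 76/339; 68/339 -134/339]
x' = x̄ + K·y = [-313/339, 650/339]
P' = (I − K·H)·P̄ = [632/339 -472/339; -472/339 404/339]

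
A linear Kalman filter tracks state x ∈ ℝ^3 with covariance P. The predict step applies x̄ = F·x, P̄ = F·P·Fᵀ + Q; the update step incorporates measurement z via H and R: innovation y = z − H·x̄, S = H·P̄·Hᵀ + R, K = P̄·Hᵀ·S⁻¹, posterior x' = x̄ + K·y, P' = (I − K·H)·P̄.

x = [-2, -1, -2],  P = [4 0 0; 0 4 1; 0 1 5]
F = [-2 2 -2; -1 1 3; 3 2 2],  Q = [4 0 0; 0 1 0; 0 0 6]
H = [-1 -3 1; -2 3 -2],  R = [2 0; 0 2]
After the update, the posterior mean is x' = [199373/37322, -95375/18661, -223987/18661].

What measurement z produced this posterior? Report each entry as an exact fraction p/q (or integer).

x̄ = F·x = [6, -5, -12]
P̄ = F·P·Fᵀ + Q = [48 -10 -28; -10 60 34; -28 34 86]
S = H·P̄·Hᵀ + R = [468 -340; -340 566]
K = P̄·Hᵀ·S⁻¹ = [-12459/37322 -6050/18661; -4012/18661 1942/18661; 254/18661 -309/18661]
x' − x̄ = [-24559/37322, -2070/18661, -55/18661] = K·y
y = (KᵀK)⁻¹·Kᵀ·(x' − x̄) = [1, 1]
z = y + H·x̄ = [1, 1] + [-3, -3] = [-2, -2]

z = [-2, -2]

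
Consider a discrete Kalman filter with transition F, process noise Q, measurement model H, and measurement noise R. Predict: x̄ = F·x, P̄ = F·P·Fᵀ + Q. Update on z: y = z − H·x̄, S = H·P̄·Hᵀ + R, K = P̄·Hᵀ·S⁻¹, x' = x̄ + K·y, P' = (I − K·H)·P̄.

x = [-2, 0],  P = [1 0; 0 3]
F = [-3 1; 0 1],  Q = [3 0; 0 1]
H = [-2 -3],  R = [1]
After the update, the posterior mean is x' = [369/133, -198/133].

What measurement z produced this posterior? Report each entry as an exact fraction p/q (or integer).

x̄ = F·x = [6, 0]
P̄ = F·P·Fᵀ + Q = [15 3; 3 4]
S = H·P̄·Hᵀ + R = [133]
K = P̄·Hᵀ·S⁻¹ = [-39/133; -18/133]
x' − x̄ = [-429/133, -198/133] = K·y
y = (KᵀK)⁻¹·Kᵀ·(x' − x̄) = [11]
z = y + H·x̄ = [11] + [-12] = [-1]

z = [-1]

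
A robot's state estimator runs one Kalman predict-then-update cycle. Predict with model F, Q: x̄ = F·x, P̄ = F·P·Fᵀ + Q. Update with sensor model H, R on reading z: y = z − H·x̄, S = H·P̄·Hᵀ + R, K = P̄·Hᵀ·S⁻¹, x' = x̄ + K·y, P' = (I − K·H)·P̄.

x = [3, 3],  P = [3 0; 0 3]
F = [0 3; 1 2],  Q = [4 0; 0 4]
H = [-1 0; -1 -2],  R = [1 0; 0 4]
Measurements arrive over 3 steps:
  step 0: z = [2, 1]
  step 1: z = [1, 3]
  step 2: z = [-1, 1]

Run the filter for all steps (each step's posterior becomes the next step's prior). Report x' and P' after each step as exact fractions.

step 0: x' = [-2597/1367, 933/1367], P' = [1184/1367 -458/1367; -458/1367 1401/1367]
step 1: x' = [-415677/572365, -691913/572365], P' = [478996/572365 -175216/572365; -175216/572365 550056/572365]
step 2: x' = [10524015/14299574, -6860415/7149787], P' = [11943359/14299574 -2186506/7149787; -2186506/7149787 6866832/7149787]

step 0: x̄ = F·x = [9, 9]
step 0: P̄ = F·P·Fᵀ + Q = [31 18; 18 19]
step 0: y = z − H·x̄ = [11, 28]
step 0: S = H·P̄·Hᵀ + R = [32 67; 67 183]
step 0: K = P̄·Hᵀ·S⁻¹ = [-1184/1367 -67/1367; 458/1367 -586/1367]
step 0: x' = x̄ + K·y = [-2597/1367, 933/1367]
step 0: P' = (I − K·H)·P̄ = [1184/1367 -458/1367; -458/1367 1401/1367]
step 1: x̄ = F·x = [2799/1367, -731/1367]
step 1: P̄ = F·P·Fᵀ + Q = [18077/1367 7032/1367; 7032/1367 10424/1367]
step 1: y = z − H·x̄ = [4166/1367, 5438/1367]
step 1: S = H·P̄·Hᵀ + R = [19444/1367 32141/1367; 32141/1367 93369/1367]
step 1: K = P̄·Hᵀ·S⁻¹ = [-478996/572365 -32141/572365; 175216/572365 -231224/572365]
step 1: x' = x̄ + K·y = [-415677/572365, -691913/572365]
step 1: P' = (I − K·H)·P̄ = [478996/572365 -175216/572365; -175216/572365 550056/572365]
step 2: x̄ = F·x = [-2075739/572365, -1799503/572365]
step 2: P̄ = F·P·Fᵀ + Q = [7239964/572365 2774688/572365; 2774688/572365 4267816/572365]
step 2: y = z − H·x̄ = [-2648104/572365, -1020476/114473]
step 2: S = H·P̄·Hᵀ + R = [7812329/572365 2557868/114473; 2557868/114473 7539888/114473]
step 2: K = P̄·Hᵀ·S⁻¹ = [-11943359/14299574 -3197335/57198296; 2186506/7149787 -5773579/14299574]
step 2: x' = x̄ + K·y = [10524015/14299574, -6860415/7149787]
step 2: P' = (I − K·H)·P̄ = [11943359/14299574 -2186506/7149787; -2186506/7149787 6866832/7149787]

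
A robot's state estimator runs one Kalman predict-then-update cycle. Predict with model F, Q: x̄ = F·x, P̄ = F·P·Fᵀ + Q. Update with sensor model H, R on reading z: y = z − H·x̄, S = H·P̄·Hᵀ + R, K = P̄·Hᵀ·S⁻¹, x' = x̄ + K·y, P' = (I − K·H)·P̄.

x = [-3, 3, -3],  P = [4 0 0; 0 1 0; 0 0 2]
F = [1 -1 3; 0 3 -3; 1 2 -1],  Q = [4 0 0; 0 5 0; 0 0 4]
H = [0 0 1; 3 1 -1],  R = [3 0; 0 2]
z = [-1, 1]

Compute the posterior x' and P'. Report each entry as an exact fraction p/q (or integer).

x̄ = F·x = [-15, 18, 6]
P̄ = F·P·Fᵀ + Q = [27 -21 -4; -21 32 12; -4 12 14]
y = z − H·x̄ = [-7, 34]
S = H·P̄·Hᵀ + R = [17 -14; -14 165]
K = P̄·Hᵀ·S⁻¹ = [236/2609 1032/2609; 1378/2609 -563/2609; 2114/2609 -42/2609]
x' = x̄ + K·y = [-5699/2609, 18174/2609, -572/2609]
P' = (I − K·H)·P̄ = [5339/2609 -13245/2609 708/2609; -13245/2609 42743/2609 4134/2609; 708/2609 4134/2609 6342/2609]

x' = [-5699/2609, 18174/2609, -572/2609]
P' = [5339/2609 -13245/2609 708/2609; -13245/2609 42743/2609 4134/2609; 708/2609 4134/2609 6342/2609]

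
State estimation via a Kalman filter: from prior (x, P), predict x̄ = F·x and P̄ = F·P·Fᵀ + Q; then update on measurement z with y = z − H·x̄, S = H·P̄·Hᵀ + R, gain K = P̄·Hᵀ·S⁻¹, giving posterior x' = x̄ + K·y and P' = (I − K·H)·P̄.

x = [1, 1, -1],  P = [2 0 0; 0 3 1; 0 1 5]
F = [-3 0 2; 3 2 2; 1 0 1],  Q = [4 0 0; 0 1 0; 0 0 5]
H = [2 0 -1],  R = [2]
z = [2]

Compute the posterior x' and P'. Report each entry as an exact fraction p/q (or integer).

x̄ = F·x = [-5, 3, 0]
P̄ = F·P·Fᵀ + Q = [42 6 4; 6 59 18; 4 18 12]
y = z − H·x̄ = [12]
S = H·P̄·Hᵀ + R = [166]
K = P̄·Hᵀ·S⁻¹ = [40/83; -3/83; -2/83]
x' = x̄ + K·y = [65/83, 213/83, -24/83]
P' = (I − K·H)·P̄ = [286/83 738/83 492/83; 738/83 4879/83 1482/83; 492/83 1482/83 988/83]

x' = [65/83, 213/83, -24/83]
P' = [286/83 738/83 492/83; 738/83 4879/83 1482/83; 492/83 1482/83 988/83]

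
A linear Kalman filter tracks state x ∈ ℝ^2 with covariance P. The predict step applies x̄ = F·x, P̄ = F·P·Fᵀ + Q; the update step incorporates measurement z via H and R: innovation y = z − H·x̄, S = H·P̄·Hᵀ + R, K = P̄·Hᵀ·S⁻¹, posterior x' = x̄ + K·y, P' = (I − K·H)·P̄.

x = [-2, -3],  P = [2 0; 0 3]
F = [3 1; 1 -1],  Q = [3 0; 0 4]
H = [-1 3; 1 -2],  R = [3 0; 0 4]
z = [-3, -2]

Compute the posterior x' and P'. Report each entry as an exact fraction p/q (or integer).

x̄ = F·x = [-9, 1]
P̄ = F·P·Fᵀ + Q = [24 3; 3 9]
y = z − H·x̄ = [-15, 9]
S = H·P̄·Hᵀ + R = [90 -63; -63 52]
K = P̄·Hᵀ·S⁻¹ = [118/237 75/79; 101/237 18/79]
x' = x̄ + K·y = [-626/79, -264/79]
P' = (I − K·H)·P̄ = [1136/79 418/79; 418/79 173/79]

x' = [-626/79, -264/79]
P' = [1136/79 418/79; 418/79 173/79]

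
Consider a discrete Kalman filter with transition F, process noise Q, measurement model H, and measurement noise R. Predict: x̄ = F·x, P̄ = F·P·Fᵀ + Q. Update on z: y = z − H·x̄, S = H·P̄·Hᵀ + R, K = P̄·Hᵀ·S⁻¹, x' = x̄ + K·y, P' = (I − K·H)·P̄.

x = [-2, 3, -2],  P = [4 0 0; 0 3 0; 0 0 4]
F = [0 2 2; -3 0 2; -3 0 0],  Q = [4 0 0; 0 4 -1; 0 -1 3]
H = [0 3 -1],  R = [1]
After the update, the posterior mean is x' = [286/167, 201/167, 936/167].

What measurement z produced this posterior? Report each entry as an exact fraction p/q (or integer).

x̄ = F·x = [2, 2, 6]
P̄ = F·P·Fᵀ + Q = [32 16 0; 16 56 35; 0 35 39]
S = H·P̄·Hᵀ + R = [334]
K = P̄·Hᵀ·S⁻¹ = [24/167; 133/334; 33/167]
x' − x̄ = [-48/167, -133/167, -66/167] = K·y
y = (KᵀK)⁻¹·Kᵀ·(x' − x̄) = [-2]
z = y + H·x̄ = [-2] + [0] = [-2]

z = [-2]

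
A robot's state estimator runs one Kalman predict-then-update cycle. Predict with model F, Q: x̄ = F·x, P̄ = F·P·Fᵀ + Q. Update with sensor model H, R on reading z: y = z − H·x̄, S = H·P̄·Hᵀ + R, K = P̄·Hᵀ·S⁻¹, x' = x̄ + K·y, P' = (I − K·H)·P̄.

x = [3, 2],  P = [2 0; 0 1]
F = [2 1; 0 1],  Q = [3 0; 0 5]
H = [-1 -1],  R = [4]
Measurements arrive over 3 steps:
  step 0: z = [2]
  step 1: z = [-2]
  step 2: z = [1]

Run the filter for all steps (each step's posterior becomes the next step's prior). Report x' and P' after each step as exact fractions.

step 0: x̄ = F·x = [8, 2]
step 0: P̄ = F·P·Fᵀ + Q = [12 1; 1 6]
step 0: y = z − H·x̄ = [12]
step 0: S = H·P̄·Hᵀ + R = [24]
step 0: K = P̄·Hᵀ·S⁻¹ = [-13/24; -7/24]
step 0: x' = x̄ + K·y = [3/2, -3/2]
step 0: P' = (I − K·H)·P̄ = [119/24 -67/24; -67/24 95/24]
step 1: x̄ = F·x = [3/2, -3/2]
step 1: P̄ = F·P·Fᵀ + Q = [125/8 -13/8; -13/8 215/24]
step 1: y = z − H·x̄ = [-2]
step 1: S = H·P̄·Hᵀ + R = [76/3]
step 1: K = P̄·Hᵀ·S⁻¹ = [-21/38; -11/38]
step 1: x' = x̄ + K·y = [99/38, -35/38]
step 1: P' = (I − K·H)·P̄ = [1199/152 -863/152; -863/152 1039/152]
step 2: x̄ = F·x = [163/38, -35/38]
step 2: P̄ = F·P·Fᵀ + Q = [2839/152 -687/152; -687/152 1799/152]
step 2: y = z − H·x̄ = [83/19]
step 2: S = H·P̄·Hᵀ + R = [484/19]
step 2: K = P̄·Hᵀ·S⁻¹ = [-269/484; -139/484]
step 2: x' = x̄ + K·y = [901/484, -1053/484]
step 2: P' = (I − K·H)·P̄ = [10463/968 -8311/968; -8311/968 9423/968]

step 0: x' = [3/2, -3/2], P' = [119/24 -67/24; -67/24 95/24]
step 1: x' = [99/38, -35/38], P' = [1199/152 -863/152; -863/152 1039/152]
step 2: x' = [901/484, -1053/484], P' = [10463/968 -8311/968; -8311/968 9423/968]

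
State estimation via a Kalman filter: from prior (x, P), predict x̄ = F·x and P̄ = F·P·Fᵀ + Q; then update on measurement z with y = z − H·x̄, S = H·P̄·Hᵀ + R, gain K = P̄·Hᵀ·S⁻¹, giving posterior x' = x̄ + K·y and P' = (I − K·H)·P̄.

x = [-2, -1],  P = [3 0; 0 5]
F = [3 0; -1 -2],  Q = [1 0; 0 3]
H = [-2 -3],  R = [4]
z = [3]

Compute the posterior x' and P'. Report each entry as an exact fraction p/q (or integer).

x̄ = F·x = [-6, 4]
P̄ = F·P·Fᵀ + Q = [28 -9; -9 26]
y = z − H·x̄ = [3]
S = H·P̄·Hᵀ + R = [242]
K = P̄·Hᵀ·S⁻¹ = [-29/242; -30/121]
x' = x̄ + K·y = [-1539/242, 394/121]
P' = (I − K·H)·P̄ = [5935/242 -1959/121; -1959/121 1346/121]

x' = [-1539/242, 394/121]
P' = [5935/242 -1959/121; -1959/121 1346/121]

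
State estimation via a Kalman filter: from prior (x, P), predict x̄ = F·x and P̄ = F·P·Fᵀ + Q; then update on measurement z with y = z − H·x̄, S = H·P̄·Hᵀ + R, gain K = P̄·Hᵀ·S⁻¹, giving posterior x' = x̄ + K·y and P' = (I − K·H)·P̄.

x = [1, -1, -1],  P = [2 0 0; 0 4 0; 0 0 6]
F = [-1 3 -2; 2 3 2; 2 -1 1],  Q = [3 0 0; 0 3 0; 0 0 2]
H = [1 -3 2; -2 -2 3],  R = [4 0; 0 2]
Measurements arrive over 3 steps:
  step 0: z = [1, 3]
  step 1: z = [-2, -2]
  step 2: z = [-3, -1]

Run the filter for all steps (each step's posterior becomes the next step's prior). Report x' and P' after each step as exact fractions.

step 0: x̄ = F·x = [-2, -3, 2]
step 0: P̄ = F·P·Fᵀ + Q = [65 8 -28; 8 71 8; -28 8 20]
step 0: y = z − H·x̄ = [-10, -13]
step 0: S = H·P̄·Hᵀ + R = [532 372; 372 1030]
step 0: K = P̄·Hᵀ·S⁻¹ = [35055/204788 -29195/102394; -72411/204788 -245/102394; -6195/51197 7208/51197]
step 0: x' = x̄ + K·y = [-264/51197, 29029/51197, 70640/51197]
step 0: P' = (I − K·H)·P̄ = [407345/204788 439439/204788 131399/51197; 439439/204788 788609/204788 204593/51197; 131399/51197 204593/51197 228800/51197]
step 1: x̄ = F·x = [-53929/51197, 227839/51197, 41083/51197]
step 1: P̄ = F·P·Fᵀ + Q = [356319/51197 196683/51197 -117741/51197; 196683/51197 32300525/204788 6823657/204788; -117741/51197 6823657/204788 2450649/204788]
step 1: y = z − H·x̄ = [552886/51197, 122177/51197]
step 1: S = H·P̄·Hᵀ + R = [214263617/204788 120566843/204788; 120566843/204788 87430161/204788]
step 1: K = P̄·Hᵀ·S⁻¹ = [2635137057/20493089926 -5002008819/20493089926; -8300376215/20493089926 733652307/20493089926; -108719065/602737939 113018134/602737939]
step 1: x' = x̄ + K·y = [-5066154095/20493089926, 3312669679/20493089926, -420703355/602737939]
step 1: P' = (I − K·H)·P̄ = [24209405145/20493089926 23567231211/20493089926 838718187/602737939; 23567231211/20493089926 53501948457/20493089926 1525545725/602737939; 838718187/602737939 1525545725/602737939 1651521364/602737939]
step 2: x̄ = F·x = [21805995636/10246544963, -28802127293/20493089926, -27748891939/20493089926]
step 2: P̄ = F·P·Fᵀ + Q = [71026373453/10246544963 54047501902/10246544963 -19748404238/10246544963; 54047501902/10246544963 1997802109171/20493089926 365871217603/20493089926; -19748404238/10246544963 365871217603/20493089926 163537114553/20493089926]
step 2: y = z − H·x̄ = [-135999859051/20493089926, 92373313849/20493089926]
step 2: S = H·P̄·Hᵀ + R = [13661380679397/20493089926 8399480843385/20493089926; 8399480843385/20493089926 7020506756045/20493089926]
step 2: K = P̄·Hᵀ·S⁻¹ = [32826113438549/247483781213928 -101811689390967/412472968689880; -97819949736545/247483781213928 12090202806051/412472968689880; -7034882236591/41247296868988 7464080280015/41247296868988]
step 2: x' = x̄ + K·y = [20924852759542/154677363258705, 208775472938969/154677363258705, 6119843824611/10311824217247]
step 2: P' = (I − K·H)·P̄ = [1447072409557027/1237418906069640 1387639957578929/1237418906069640 56206162199179/41247296868988; 1387639957578929/1237418906069640 3145551824183563/1237418906069640 101543608670681/41247296868988; 56206162199179/41247296868988 101543608670681/41247296868988 55071283716625/20623648434494]

step 0: x' = [-264/51197, 29029/51197, 70640/51197], P' = [407345/204788 439439/204788 131399/51197; 439439/204788 788609/204788 204593/51197; 131399/51197 204593/51197 228800/51197]
step 1: x' = [-5066154095/20493089926, 3312669679/20493089926, -420703355/602737939], P' = [24209405145/20493089926 23567231211/20493089926 838718187/602737939; 23567231211/20493089926 53501948457/20493089926 1525545725/602737939; 838718187/602737939 1525545725/602737939 1651521364/602737939]
step 2: x' = [20924852759542/154677363258705, 208775472938969/154677363258705, 6119843824611/10311824217247], P' = [1447072409557027/1237418906069640 1387639957578929/1237418906069640 56206162199179/41247296868988; 1387639957578929/1237418906069640 3145551824183563/1237418906069640 101543608670681/41247296868988; 56206162199179/41247296868988 101543608670681/41247296868988 55071283716625/20623648434494]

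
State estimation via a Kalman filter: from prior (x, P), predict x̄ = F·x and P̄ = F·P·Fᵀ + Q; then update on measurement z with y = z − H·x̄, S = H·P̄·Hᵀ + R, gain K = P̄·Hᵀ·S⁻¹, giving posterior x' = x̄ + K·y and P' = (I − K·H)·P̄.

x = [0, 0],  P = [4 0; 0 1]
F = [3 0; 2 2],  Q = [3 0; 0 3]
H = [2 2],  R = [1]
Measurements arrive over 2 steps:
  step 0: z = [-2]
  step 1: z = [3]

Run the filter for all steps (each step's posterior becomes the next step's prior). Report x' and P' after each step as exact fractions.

step 0: x̄ = F·x = [0, 0]
step 0: P̄ = F·P·Fᵀ + Q = [39 24; 24 23]
step 0: y = z − H·x̄ = [-2]
step 0: S = H·P̄·Hᵀ + R = [441]
step 0: K = P̄·Hᵀ·S⁻¹ = [2/7; 94/441]
step 0: x' = x̄ + K·y = [-4/7, -188/441]
step 0: P' = (I − K·H)·P̄ = [3 -20/7; -20/7 1307/441]
step 1: x̄ = F·x = [-12/7, -880/441]
step 1: P̄ = F·P·Fᵀ + Q = [30 6/7; 6/7 1763/441]
step 1: y = z − H·x̄ = [4595/441]
step 1: S = H·P̄·Hᵀ + R = [63437/441]
step 1: K = P̄·Hᵀ·S⁻¹ = [27216/63437; 4282/63437]
step 1: x' = x̄ + K·y = [174828/63437, -81970/63437]
step 1: P' = (I − K·H)·P̄ = [223494/63437 -209886/63437; -209886/63437 212027/63437]

step 0: x' = [-4/7, -188/441], P' = [3 -20/7; -20/7 1307/441]
step 1: x' = [174828/63437, -81970/63437], P' = [223494/63437 -209886/63437; -209886/63437 212027/63437]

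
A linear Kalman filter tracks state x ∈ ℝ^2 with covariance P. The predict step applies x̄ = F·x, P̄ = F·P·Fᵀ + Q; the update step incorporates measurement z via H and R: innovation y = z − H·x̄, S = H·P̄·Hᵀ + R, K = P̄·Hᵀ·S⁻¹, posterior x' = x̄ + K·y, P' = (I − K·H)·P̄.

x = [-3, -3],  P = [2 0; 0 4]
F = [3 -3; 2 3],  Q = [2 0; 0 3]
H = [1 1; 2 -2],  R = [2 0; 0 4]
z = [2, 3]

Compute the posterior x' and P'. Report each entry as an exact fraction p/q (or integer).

x' = [12776/8583, -1021/8583]
P' = [6280/8583 2008/8583; 2008/8583 6262/8583]

x̄ = F·x = [0, -15]
P̄ = F·P·Fᵀ + Q = [56 -24; -24 47]
y = z − H·x̄ = [17, -27]
S = H·P̄·Hᵀ + R = [57 18; 18 608]
K = P̄·Hᵀ·S⁻¹ = [4144/8583 712/2861; 4135/8583 -709/2861]
x' = x̄ + K·y = [12776/8583, -1021/8583]
P' = (I − K·H)·P̄ = [6280/8583 2008/8583; 2008/8583 6262/8583]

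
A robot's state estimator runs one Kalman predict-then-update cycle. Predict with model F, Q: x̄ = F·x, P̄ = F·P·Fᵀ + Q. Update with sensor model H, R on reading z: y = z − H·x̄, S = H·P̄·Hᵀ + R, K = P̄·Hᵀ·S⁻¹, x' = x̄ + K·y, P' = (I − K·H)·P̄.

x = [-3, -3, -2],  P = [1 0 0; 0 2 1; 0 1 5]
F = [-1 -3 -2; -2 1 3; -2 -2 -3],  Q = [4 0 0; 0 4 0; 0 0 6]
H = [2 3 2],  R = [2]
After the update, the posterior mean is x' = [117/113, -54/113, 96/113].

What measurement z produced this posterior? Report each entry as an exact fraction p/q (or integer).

x̄ = F·x = [16, -3, 18]
P̄ = F·P·Fᵀ + Q = [55 -45 57; -45 61 -54; 57 -54 75]
S = H·P̄·Hᵀ + R = [339]
K = P̄·Hᵀ·S⁻¹ = [89/339; -5/113; 34/113]
x' − x̄ = [-1691/113, 285/113, -1938/113] = K·y
y = (KᵀK)⁻¹·Kᵀ·(x' − x̄) = [-57]
z = y + H·x̄ = [-57] + [59] = [2]

z = [2]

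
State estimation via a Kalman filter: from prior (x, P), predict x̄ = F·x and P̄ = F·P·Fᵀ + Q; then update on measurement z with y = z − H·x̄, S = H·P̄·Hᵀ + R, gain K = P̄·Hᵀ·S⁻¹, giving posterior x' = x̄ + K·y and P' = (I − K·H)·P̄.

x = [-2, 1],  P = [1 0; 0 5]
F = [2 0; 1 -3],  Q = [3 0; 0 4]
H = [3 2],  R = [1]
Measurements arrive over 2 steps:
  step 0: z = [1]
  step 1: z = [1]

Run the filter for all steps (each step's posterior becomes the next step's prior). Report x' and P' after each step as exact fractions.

step 0: x' = [-577/288, 499/144], P' = [1391/288 -1037/144; -1037/144 791/72]
step 1: x' = [54823/103676, -15879/51838], P' = [41677/25919 -243845/103676; -243845/103676 382343/103676]

step 0: x̄ = F·x = [-4, -5]
step 0: P̄ = F·P·Fᵀ + Q = [7 2; 2 50]
step 0: y = z − H·x̄ = [23]
step 0: S = H·P̄·Hᵀ + R = [288]
step 0: K = P̄·Hᵀ·S⁻¹ = [25/288; 53/144]
step 0: x' = x̄ + K·y = [-577/288, 499/144]
step 0: P' = (I − K·H)·P̄ = [1391/288 -1037/144; -1037/144 791/72]
step 1: x̄ = F·x = [-577/144, -3571/288]
step 1: P̄ = F·P·Fᵀ + Q = [1607/72 7613/144; 7613/144 43463/288]
step 1: y = z − H·x̄ = [2723/72]
step 1: S = H·P̄·Hᵀ + R = [25919/18]
step 1: K = P̄·Hᵀ·S⁻¹ = [6217/51838; 33151/103676]
step 1: x' = x̄ + K·y = [54823/103676, -15879/51838]
step 1: P' = (I − K·H)·P̄ = [41677/25919 -243845/103676; -243845/103676 382343/103676]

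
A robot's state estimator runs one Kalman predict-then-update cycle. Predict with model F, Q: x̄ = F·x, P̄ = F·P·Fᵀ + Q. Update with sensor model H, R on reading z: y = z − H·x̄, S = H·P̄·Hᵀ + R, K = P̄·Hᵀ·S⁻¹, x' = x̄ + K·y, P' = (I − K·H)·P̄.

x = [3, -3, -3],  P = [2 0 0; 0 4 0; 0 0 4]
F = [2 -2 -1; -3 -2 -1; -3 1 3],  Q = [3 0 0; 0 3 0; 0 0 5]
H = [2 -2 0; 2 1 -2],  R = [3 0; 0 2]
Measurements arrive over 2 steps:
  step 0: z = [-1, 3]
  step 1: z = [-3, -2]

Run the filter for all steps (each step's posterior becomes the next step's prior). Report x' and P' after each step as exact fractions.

step 0: x̄ = F·x = [15, 0, -21]
step 0: P̄ = F·P·Fᵀ + Q = [31 8 -32; 8 41 -2; -32 -2 63]
step 0: y = z − H·x̄ = [-31, -69]
step 0: S = H·P̄·Hᵀ + R = [227 146; 146 715]
step 0: K = P̄·Hᵀ·S⁻¹ = [13326/140989 23702/140989; -56096/140989 23483/140989; -14868/140989 -34824/140989]
step 0: x' = x̄ + K·y = [66291/140989, 118649/140989, -97005/140989]
step 0: P' = (I − K·H)·P̄ = [581595/140989 561606/140989 838696/140989; 561606/140989 645750/140989 860998/140989; 838696/140989 860998/140989 1304019/140989]
step 1: x̄ = F·x = [-7711/140989, -339166/140989, -371239/140989]
step 1: P̄ = F·P·Fᵀ + Q = [2232726/140989 5803349/140989 -2679001/140989; 5803349/140989 24759781/140989 -9343546/140989; -2679001/140989 -9343546/140989 5021045/140989]
step 1: y = z − H·x̄ = [-1085877/140989, -669868/140989]
step 1: S = H·P̄·Hᵀ + R = [61966203/140989 -78853536/140989; -78853536/140989 136076431/140989]
step 1: K = P̄·Hᵀ·S⁻¹ = [1847473238/15705194073 958044359/5235064691; -5801009152/15705194073 997471127/5235064691; -324725934/5235064691 -1140097022/5235064691]
step 1: x' = x̄ + K·y = [-9581175895/5235064691, -2439924166/5235064691, -5866650915/5235064691]
step 1: P' = (I − K·H)·P̄ = [23726280935/15705194073 20955071078/15705194073 10443227799/5235064691; 20955071078/15705194073 29656584806/15705194073 10930316700/5235064691; 10443227799/5235064691 10930316700/5235064691 17048483171/5235064691]

step 0: x' = [66291/140989, 118649/140989, -97005/140989], P' = [581595/140989 561606/140989 838696/140989; 561606/140989 645750/140989 860998/140989; 838696/140989 860998/140989 1304019/140989]
step 1: x' = [-9581175895/5235064691, -2439924166/5235064691, -5866650915/5235064691], P' = [23726280935/15705194073 20955071078/15705194073 10443227799/5235064691; 20955071078/15705194073 29656584806/15705194073 10930316700/5235064691; 10443227799/5235064691 10930316700/5235064691 17048483171/5235064691]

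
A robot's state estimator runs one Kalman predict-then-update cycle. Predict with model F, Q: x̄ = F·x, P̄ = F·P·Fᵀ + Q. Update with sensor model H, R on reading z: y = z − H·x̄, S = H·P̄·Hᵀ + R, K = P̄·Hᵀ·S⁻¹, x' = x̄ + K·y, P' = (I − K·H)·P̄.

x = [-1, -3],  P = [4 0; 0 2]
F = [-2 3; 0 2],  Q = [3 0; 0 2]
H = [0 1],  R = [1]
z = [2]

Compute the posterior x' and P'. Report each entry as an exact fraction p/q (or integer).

x' = [19/11, 14/11]
P' = [263/11 12/11; 12/11 10/11]

x̄ = F·x = [-7, -6]
P̄ = F·P·Fᵀ + Q = [37 12; 12 10]
y = z − H·x̄ = [8]
S = H·P̄·Hᵀ + R = [11]
K = P̄·Hᵀ·S⁻¹ = [12/11; 10/11]
x' = x̄ + K·y = [19/11, 14/11]
P' = (I − K·H)·P̄ = [263/11 12/11; 12/11 10/11]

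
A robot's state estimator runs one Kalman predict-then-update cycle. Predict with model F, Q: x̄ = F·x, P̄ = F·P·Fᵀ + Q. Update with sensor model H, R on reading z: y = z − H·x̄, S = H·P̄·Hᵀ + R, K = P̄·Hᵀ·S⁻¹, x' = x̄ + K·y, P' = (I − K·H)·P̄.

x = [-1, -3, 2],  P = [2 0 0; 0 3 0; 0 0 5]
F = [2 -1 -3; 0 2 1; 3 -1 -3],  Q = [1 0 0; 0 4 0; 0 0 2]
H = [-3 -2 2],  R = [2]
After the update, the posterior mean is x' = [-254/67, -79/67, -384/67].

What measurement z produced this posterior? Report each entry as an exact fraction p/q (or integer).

z = [2]

x̄ = F·x = [-5, -4, -6]
P̄ = F·P·Fᵀ + Q = [57 -21 60; -21 21 -21; 60 -21 68]
S = H·P̄·Hᵀ + R = [67]
K = P̄·Hᵀ·S⁻¹ = [-9/67; -21/67; -2/67]
x' − x̄ = [81/67, 189/67, 18/67] = K·y
y = (KᵀK)⁻¹·Kᵀ·(x' − x̄) = [-9]
z = y + H·x̄ = [-9] + [11] = [2]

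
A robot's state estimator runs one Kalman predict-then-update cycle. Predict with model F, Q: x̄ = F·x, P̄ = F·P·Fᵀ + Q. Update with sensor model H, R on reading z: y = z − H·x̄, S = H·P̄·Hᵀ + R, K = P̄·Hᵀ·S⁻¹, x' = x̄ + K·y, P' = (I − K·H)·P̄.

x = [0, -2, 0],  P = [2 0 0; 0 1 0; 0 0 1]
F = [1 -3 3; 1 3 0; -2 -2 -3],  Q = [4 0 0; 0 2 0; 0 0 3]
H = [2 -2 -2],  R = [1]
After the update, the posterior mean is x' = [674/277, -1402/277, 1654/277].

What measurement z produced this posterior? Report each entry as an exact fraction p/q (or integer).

x̄ = F·x = [6, -6, 4]
P̄ = F·P·Fᵀ + Q = [24 -7 -7; -7 13 -10; -7 -10 24]
S = H·P̄·Hᵀ + R = [277]
K = P̄·Hᵀ·S⁻¹ = [76/277; -20/277; -42/277]
x' − x̄ = [-988/277, 260/277, 546/277] = K·y
y = (KᵀK)⁻¹·Kᵀ·(x' − x̄) = [-13]
z = y + H·x̄ = [-13] + [16] = [3]

z = [3]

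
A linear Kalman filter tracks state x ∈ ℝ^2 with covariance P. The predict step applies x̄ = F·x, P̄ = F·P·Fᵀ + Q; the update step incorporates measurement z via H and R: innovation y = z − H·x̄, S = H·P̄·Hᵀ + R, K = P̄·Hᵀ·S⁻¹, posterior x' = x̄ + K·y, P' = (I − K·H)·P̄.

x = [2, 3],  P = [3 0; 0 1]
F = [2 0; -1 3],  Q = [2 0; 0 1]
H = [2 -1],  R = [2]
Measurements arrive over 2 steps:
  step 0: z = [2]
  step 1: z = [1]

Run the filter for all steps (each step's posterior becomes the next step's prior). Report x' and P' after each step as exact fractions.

step 0: x' = [414/95, 128/19], P' = [174/95 56/19; 56/19 122/19]
step 1: x' = [21404/2485, 40213/2485], P' = [21138/2485 41396/2485; 41396/2485 85622/2485]

step 0: x̄ = F·x = [4, 7]
step 0: P̄ = F·P·Fᵀ + Q = [14 -6; -6 13]
step 0: y = z − H·x̄ = [1]
step 0: S = H·P̄·Hᵀ + R = [95]
step 0: K = P̄·Hᵀ·S⁻¹ = [34/95; -5/19]
step 0: x' = x̄ + K·y = [414/95, 128/19]
step 0: P' = (I − K·H)·P̄ = [174/95 56/19; 56/19 122/19]
step 1: x̄ = F·x = [828/95, 1506/95]
step 1: P̄ = F·P·Fᵀ + Q = [886/95 1332/95; 1332/95 4079/95]
step 1: y = z − H·x̄ = [-11/19]
step 1: S = H·P̄·Hᵀ + R = [497/19]
step 1: K = P̄·Hᵀ·S⁻¹ = [88/497; -283/497]
step 1: x' = x̄ + K·y = [21404/2485, 40213/2485]
step 1: P' = (I − K·H)·P̄ = [21138/2485 41396/2485; 41396/2485 85622/2485]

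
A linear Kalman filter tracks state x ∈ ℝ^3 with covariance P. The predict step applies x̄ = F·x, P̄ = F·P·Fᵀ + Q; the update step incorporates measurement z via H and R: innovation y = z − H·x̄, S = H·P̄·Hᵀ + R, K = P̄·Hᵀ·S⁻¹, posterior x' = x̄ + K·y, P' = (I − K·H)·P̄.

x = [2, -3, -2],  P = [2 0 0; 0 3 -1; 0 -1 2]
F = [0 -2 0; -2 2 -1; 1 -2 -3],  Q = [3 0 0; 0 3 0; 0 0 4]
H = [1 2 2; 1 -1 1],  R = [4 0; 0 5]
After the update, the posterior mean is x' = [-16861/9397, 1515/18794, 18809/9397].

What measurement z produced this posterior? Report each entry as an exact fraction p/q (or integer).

z = [2, -1]

x̄ = F·x = [6, -8, 14]
P̄ = F·P·Fᵀ + Q = [15 -14 6; -14 29 -6; 6 -6 24]
S = H·P̄·Hᵀ + R = [151 9; 9 125]
K = P̄·Hᵀ·S⁻¹ = [-220/9397 2647/9397; 4441/18794 -7687/18794; 2463/9397 2529/9397]
x' − x̄ = [-73243/9397, 151867/18794, -112749/9397] = K·y
y = (KᵀK)⁻¹·Kᵀ·(x' − x̄) = [-16, -29]
z = y + H·x̄ = [-16, -29] + [18, 28] = [2, -1]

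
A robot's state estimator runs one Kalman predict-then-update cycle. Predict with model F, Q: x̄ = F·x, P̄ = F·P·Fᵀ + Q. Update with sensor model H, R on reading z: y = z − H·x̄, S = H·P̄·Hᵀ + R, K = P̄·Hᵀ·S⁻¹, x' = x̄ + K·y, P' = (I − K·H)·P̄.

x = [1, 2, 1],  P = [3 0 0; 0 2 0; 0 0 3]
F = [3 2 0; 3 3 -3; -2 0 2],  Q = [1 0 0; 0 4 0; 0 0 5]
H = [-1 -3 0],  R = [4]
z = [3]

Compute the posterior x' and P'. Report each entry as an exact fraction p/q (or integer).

x' = [1211/479, -864/479, 1764/479]
P' = [11079/958 -3489/958 1017/479; -3489/958 1519/958 -423/479; 1017/479 -423/479 5953/479]

x̄ = F·x = [7, 6, 0]
P̄ = F·P·Fᵀ + Q = [36 39 -18; 39 76 -36; -18 -36 29]
y = z − H·x̄ = [28]
S = H·P̄·Hᵀ + R = [958]
K = P̄·Hᵀ·S⁻¹ = [-153/958; -267/958; 63/479]
x' = x̄ + K·y = [1211/479, -864/479, 1764/479]
P' = (I − K·H)·P̄ = [11079/958 -3489/958 1017/479; -3489/958 1519/958 -423/479; 1017/479 -423/479 5953/479]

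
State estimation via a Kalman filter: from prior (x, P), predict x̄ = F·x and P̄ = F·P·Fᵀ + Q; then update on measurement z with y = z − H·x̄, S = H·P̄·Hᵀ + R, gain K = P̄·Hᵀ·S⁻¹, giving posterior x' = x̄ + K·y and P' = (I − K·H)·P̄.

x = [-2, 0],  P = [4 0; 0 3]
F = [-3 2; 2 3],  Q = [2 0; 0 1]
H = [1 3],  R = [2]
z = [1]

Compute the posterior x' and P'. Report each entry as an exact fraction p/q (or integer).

x' = [674/103, -383/206]
P' = [4894/103 -1626/103; -1626/103 563/103]

x̄ = F·x = [6, -4]
P̄ = F·P·Fᵀ + Q = [50 -6; -6 44]
y = z − H·x̄ = [7]
S = H·P̄·Hᵀ + R = [412]
K = P̄·Hᵀ·S⁻¹ = [8/103; 63/206]
x' = x̄ + K·y = [674/103, -383/206]
P' = (I − K·H)·P̄ = [4894/103 -1626/103; -1626/103 563/103]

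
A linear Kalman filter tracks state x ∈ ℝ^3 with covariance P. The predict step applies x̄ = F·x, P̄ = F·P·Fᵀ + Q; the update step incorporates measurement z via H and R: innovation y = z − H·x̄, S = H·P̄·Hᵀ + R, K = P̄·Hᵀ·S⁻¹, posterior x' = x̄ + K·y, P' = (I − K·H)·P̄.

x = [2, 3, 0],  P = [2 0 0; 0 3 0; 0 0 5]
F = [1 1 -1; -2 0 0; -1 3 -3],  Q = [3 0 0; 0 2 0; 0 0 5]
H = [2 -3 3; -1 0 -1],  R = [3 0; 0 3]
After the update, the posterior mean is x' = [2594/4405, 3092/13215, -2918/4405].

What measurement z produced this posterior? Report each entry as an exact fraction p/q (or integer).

z = [-2, -1]

x̄ = F·x = [5, -4, 7]
P̄ = F·P·Fᵀ + Q = [13 -4 22; -4 10 4; 22 4 79]
S = H·P̄·Hᵀ + R = [1096 -373; -373 139]
K = P̄·Hᵀ·S⁻¹ = [467/4405 144/4405; -3614/13215 -9698/13215; -94/4405 -3453/4405]
x' − x̄ = [-19431/4405, 55952/13215, -33753/4405] = K·y
y = (KᵀK)⁻¹·Kᵀ·(x' − x̄) = [-45, 11]
z = y + H·x̄ = [-45, 11] + [43, -12] = [-2, -1]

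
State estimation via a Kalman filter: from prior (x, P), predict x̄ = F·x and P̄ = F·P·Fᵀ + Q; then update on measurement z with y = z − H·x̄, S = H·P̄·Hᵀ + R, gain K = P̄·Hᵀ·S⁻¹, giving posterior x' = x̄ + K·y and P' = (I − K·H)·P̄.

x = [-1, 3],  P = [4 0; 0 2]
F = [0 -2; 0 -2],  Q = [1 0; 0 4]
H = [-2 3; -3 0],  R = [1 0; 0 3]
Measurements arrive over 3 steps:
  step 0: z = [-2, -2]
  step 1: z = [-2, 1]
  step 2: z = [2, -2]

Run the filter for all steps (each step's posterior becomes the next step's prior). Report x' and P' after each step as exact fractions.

step 0: x̄ = F·x = [-6, -6]
step 0: P̄ = F·P·Fᵀ + Q = [9 8; 8 12]
step 0: y = z − H·x̄ = [4, -20]
step 0: S = H·P̄·Hᵀ + R = [49 -18; -18 84]
step 0: K = P̄·Hᵀ·S⁻¹ = [3/632 -405/1264; 26/79 -17/79]
step 0: x' = x̄ + K·y = [135/316, -30/79]
step 0: P' = (I − K·H)·P̄ = [405/1264 17/79; 17/79 20/79]
step 1: x̄ = F·x = [60/79, 60/79]
step 1: P̄ = F·P·Fᵀ + Q = [159/79 80/79; 80/79 396/79]
step 1: y = z − H·x̄ = [-218/79, 259/79]
step 1: S = H·P̄·Hᵀ + R = [3319/79 234/79; 234/79 1668/79]
step 1: K = P̄·Hᵀ·S⁻¹ = [-39/11564 -6603/23128; 934/2891 -547/2891]
step 1: x' = x̄ + K·y = [-3867/23128, -2175/2891]
step 1: P' = (I − K·H)·P̄ = [6603/23128 547/2891; 547/2891 676/2891]
step 2: x̄ = F·x = [4350/2891, 4350/2891]
step 2: P̄ = F·P·Fᵀ + Q = [5595/2891 2704/2891; 2704/2891 14268/2891]
step 2: y = z − H·x̄ = [1432/2891, 7268/2891]
step 2: S = H·P̄·Hᵀ + R = [121235/2891 9234/2891; 9234/2891 59028/2891]
step 2: K = P̄·Hᵀ·S⁻¹ = [-1539/407644 -231351/815288; 32894/101911 -19151/101911]
step 2: x' = x̄ + K·y = [160899/203822, 121490/101911]
step 2: P' = (I − K·H)·P̄ = [231351/815288 19151/101911; 19151/101911 23732/101911]

step 0: x' = [135/316, -30/79], P' = [405/1264 17/79; 17/79 20/79]
step 1: x' = [-3867/23128, -2175/2891], P' = [6603/23128 547/2891; 547/2891 676/2891]
step 2: x' = [160899/203822, 121490/101911], P' = [231351/815288 19151/101911; 19151/101911 23732/101911]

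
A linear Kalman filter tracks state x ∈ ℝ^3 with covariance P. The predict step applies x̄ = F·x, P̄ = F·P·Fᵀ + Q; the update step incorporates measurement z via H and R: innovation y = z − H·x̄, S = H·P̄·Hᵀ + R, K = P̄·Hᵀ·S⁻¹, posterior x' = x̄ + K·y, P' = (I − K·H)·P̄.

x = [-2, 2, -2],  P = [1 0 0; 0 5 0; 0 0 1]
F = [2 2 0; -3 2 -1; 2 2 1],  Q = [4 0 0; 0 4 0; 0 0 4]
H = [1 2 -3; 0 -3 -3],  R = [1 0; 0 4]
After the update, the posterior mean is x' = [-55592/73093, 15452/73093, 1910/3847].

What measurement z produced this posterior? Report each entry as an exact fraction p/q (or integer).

x̄ = F·x = [0, 12, -2]
P̄ = F·P·Fᵀ + Q = [28 14 24; 14 34 13; 24 13 29]
S = H·P̄·Hᵀ + R = [182 -18; -18 805]
K = P̄·Hᵀ·S⁻¹ = [-7466/73093 -10518/73093; 32077/146186 -12444/73093; -1687/7694 -621/3847]
x' − x̄ = [-55592/73093, -861664/73093, 9604/3847] = K·y
y = (KᵀK)⁻¹·Kᵀ·(x' − x̄) = [-32, 28]
z = y + H·x̄ = [-32, 28] + [30, -30] = [-2, -2]

z = [-2, -2]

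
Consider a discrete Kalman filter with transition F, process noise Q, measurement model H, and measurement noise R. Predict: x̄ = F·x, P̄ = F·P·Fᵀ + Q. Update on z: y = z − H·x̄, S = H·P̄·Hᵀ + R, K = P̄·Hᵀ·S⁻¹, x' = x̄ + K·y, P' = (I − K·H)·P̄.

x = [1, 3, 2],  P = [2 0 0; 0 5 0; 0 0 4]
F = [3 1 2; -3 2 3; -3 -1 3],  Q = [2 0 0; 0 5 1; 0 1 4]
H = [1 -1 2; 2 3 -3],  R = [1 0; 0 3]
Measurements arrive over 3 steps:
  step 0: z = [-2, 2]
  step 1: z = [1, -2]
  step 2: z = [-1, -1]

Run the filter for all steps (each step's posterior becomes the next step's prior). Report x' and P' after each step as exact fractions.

step 0: x̄ = F·x = [10, 9, 0]
step 0: P̄ = F·P·Fᵀ + Q = [41 16 1; 16 79 45; 1 45 63]
step 0: y = z − H·x̄ = [-3, -45]
step 0: S = H·P̄·Hᵀ + R = [165 -111; -111 815]
step 0: K = P̄·Hᵀ·S⁻¹ = [6017/20359 3992/20359; 12293/40718 8369/40718; 30529/61077 87/20359]
step 0: x' = x̄ + K·y = [5899/20359, -23511/20359, -34444/20359]
step 0: P' = (I − K·H)·P̄ = [165276/20359 -371643/20359 -265451/20359; -371643/20359 1763365/40718 629736/20359; -265451/20359 629736/20359 1358045/61077]
step 1: x̄ = F·x = [-74702/20359, -168051/20359, -97518/20359]
step 1: P̄ = F·P·Fᵀ + Q = [7945711/122154 5488841/20359 4820329/40718; 5488841/20359 25984810/20359 11600868/20359; 4820329/40718 11600868/20359 10589163/40718]
step 1: y = z − H·x̄ = [122046/20359, 320285/20359]
step 1: S = H·P̄·Hᵀ + R = [4603705/122154 31400813/122154; 31400813/122154 690007411/122154]
step 1: K = P̄·Hᵀ·S⁻¹ = [556456239/2561847587 239426446/2561847587; 8216942087/17932933109 8066850191/17932933109; 10782337056/17932933109 3211132941/17932933109]
step 1: x' = x̄ + K·y = [-2297616830/2561847587, 28139333242/17932933109, 29256596661/17932933109]
step 1: P' = (I − K·H)·P̄ = [8950350633/2561847587 -19848842346/2561847587 -14121368370/2561847587; -19848842346/2561847587 348548400787/17932933109 247853619648/17932933109; -14121368370/2561847587 247853619648/17932933109 178742767647/17932933109]
step 2: x̄ = F·x = [38402573134/17932933109, 192298409897/17932933109, 107880410171/17932933109]
step 2: P̄ = F·P·Fᵀ + Q = [634825584452/17932933109 2227282230077/17932933109 944992377626/17932933109; 2227282230077/17932933109 10077253874855/17932933109 4433072093067/17932933109; 944992377626/17932933109 4433072093067/17932933109 2051356450125/17932933109]
step 2: y = z − H·x̄ = [-11399702384/2561847587, -347992078555/17932933109]
step 2: S = H·P̄·Hᵀ + R = [75507838714/2561847587 257096326985/2561847587; 257096326985/2561847587 47342774616161/17932933109]
step 2: K = P̄·Hᵀ·S⁻¹ = [271998752616348/1214772087277217 17277934163467/173538869611031; 536364905134034/1214772087277217 75483480675488/173538869611031; 715897732589371/1214772087277217 29231321419503/173538869611031]
step 2: x' = x̄ + K·y = [-955931153720749/1214772087277217, 386125646960453/1214772087277217, 151513715194456/1214772087277217]
step 2: P' = (I − K·H)·P̄ = [3982659578374695/1214772087277217 -8778982518636069/1214772087277217 -6244821672197208/1214772087277217; -8778982518636069/1214772087277217 22077426178075027/1214772087277217 15696386800922565/1214772087277217; -6244821672197208/1214772087277217 15696386800922565/1214772087277217 11328553102854572/1214772087277217]

step 0: x' = [5899/20359, -23511/20359, -34444/20359], P' = [165276/20359 -371643/20359 -265451/20359; -371643/20359 1763365/40718 629736/20359; -265451/20359 629736/20359 1358045/61077]
step 1: x' = [-2297616830/2561847587, 28139333242/17932933109, 29256596661/17932933109], P' = [8950350633/2561847587 -19848842346/2561847587 -14121368370/2561847587; -19848842346/2561847587 348548400787/17932933109 247853619648/17932933109; -14121368370/2561847587 247853619648/17932933109 178742767647/17932933109]
step 2: x' = [-955931153720749/1214772087277217, 386125646960453/1214772087277217, 151513715194456/1214772087277217], P' = [3982659578374695/1214772087277217 -8778982518636069/1214772087277217 -6244821672197208/1214772087277217; -8778982518636069/1214772087277217 22077426178075027/1214772087277217 15696386800922565/1214772087277217; -6244821672197208/1214772087277217 15696386800922565/1214772087277217 11328553102854572/1214772087277217]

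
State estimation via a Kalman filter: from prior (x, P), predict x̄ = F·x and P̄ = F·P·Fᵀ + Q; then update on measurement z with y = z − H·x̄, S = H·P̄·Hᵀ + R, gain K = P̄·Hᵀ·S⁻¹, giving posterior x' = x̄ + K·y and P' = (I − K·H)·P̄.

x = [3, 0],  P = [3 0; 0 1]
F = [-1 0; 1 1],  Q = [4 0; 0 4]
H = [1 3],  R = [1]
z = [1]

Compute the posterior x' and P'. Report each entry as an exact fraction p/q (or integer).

x̄ = F·x = [-3, 3]
P̄ = F·P·Fᵀ + Q = [7 -3; -3 8]
y = z − H·x̄ = [-5]
S = H·P̄·Hᵀ + R = [62]
K = P̄·Hᵀ·S⁻¹ = [-1/31; 21/62]
x' = x̄ + K·y = [-88/31, 81/62]
P' = (I − K·H)·P̄ = [215/31 -72/31; -72/31 55/62]

x' = [-88/31, 81/62]
P' = [215/31 -72/31; -72/31 55/62]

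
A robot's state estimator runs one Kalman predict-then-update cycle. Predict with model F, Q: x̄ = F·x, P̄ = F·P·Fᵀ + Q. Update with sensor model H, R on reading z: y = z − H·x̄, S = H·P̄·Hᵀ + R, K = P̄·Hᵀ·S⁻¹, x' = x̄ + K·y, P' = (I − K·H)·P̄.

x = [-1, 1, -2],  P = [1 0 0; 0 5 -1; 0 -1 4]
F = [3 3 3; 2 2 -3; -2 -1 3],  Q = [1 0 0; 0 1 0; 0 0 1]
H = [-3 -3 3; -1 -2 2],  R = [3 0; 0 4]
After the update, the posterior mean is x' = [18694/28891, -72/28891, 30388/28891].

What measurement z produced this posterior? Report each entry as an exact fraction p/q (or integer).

z = [1, 2]

x̄ = F·x = [-6, 6, -5]
P̄ = F·P·Fᵀ + Q = [73 3 9; 3 73 -59; 9 -59 52]
S = H·P̄·Hᵀ + R = [2739 1623; 1623 1025]
K = P̄·Hᵀ·S⁻¹ = [-17837/28891 26524/28891; 3036/28891 -12333/28891; -10683/57782 28923/57782]
x' − x̄ = [192040/28891, -173418/28891, 174843/28891] = K·y
y = (KᵀK)⁻¹·Kᵀ·(x' − x̄) = [16, 18]
z = y + H·x̄ = [16, 18] + [-15, -16] = [1, 2]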